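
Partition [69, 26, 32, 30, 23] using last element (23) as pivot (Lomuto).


Pivot: 23
Place pivot at 0: [23, 26, 32, 30, 69]

Partitioned: [23, 26, 32, 30, 69]


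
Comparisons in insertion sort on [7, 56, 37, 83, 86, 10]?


Algorithm: insertion sort
Input: [7, 56, 37, 83, 86, 10]
Sorted: [7, 10, 37, 56, 83, 86]

10


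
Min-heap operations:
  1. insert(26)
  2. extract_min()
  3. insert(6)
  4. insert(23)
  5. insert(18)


insert(26) -> [26]
extract_min()->26, []
insert(6) -> [6]
insert(23) -> [6, 23]
insert(18) -> [6, 23, 18]

Final heap: [6, 23, 18]


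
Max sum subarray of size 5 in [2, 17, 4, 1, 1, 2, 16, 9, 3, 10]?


[0:5]: 25
[1:6]: 25
[2:7]: 24
[3:8]: 29
[4:9]: 31
[5:10]: 40

Max: 40 at [5:10]


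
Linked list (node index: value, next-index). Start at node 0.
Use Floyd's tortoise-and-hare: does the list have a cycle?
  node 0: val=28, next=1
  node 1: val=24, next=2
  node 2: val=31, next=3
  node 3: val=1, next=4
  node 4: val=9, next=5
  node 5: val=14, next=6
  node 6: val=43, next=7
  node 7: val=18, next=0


Floyd's tortoise (slow, +1) and hare (fast, +2):
  init: slow=0, fast=0
  step 1: slow=1, fast=2
  step 2: slow=2, fast=4
  step 3: slow=3, fast=6
  step 4: slow=4, fast=0
  step 5: slow=5, fast=2
  step 6: slow=6, fast=4
  step 7: slow=7, fast=6
  step 8: slow=0, fast=0
  slow == fast at node 0: cycle detected

Cycle: yes


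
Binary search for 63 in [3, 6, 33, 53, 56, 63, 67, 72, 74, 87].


Step 1: lo=0, hi=9, mid=4, val=56
Step 2: lo=5, hi=9, mid=7, val=72
Step 3: lo=5, hi=6, mid=5, val=63

Found at index 5


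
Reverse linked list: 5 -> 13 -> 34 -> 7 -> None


Step 1: curr=5, set curr.next=prev(None) | reversed so far: 5
Step 2: curr=13, set curr.next=prev(5) | reversed so far: 13 -> 5
Step 3: curr=34, set curr.next=prev(13) | reversed so far: 34 -> 13 -> 5
Step 4: curr=7, set curr.next=prev(34) | reversed so far: 7 -> 34 -> 13 -> 5

7 -> 34 -> 13 -> 5 -> None


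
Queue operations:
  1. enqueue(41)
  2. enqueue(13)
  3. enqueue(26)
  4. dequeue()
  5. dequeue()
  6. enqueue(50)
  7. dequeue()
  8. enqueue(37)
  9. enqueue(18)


enqueue(41) -> [41]
enqueue(13) -> [41, 13]
enqueue(26) -> [41, 13, 26]
dequeue()->41, [13, 26]
dequeue()->13, [26]
enqueue(50) -> [26, 50]
dequeue()->26, [50]
enqueue(37) -> [50, 37]
enqueue(18) -> [50, 37, 18]

Final queue: [50, 37, 18]


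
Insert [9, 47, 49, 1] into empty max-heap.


Insert 9: [9]
Insert 47: [47, 9]
Insert 49: [49, 9, 47]
Insert 1: [49, 9, 47, 1]

Final heap: [49, 9, 47, 1]


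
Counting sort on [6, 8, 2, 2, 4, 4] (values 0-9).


Input: [6, 8, 2, 2, 4, 4]
Counts: [0, 0, 2, 0, 2, 0, 1, 0, 1, 0]

Sorted: [2, 2, 4, 4, 6, 8]


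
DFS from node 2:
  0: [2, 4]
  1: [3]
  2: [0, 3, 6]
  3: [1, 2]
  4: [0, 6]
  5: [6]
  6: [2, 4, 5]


Visit 2, push [6, 3, 0]
Visit 0, push [4]
Visit 4, push [6]
Visit 6, push [5]
Visit 5, push []
Visit 3, push [1]
Visit 1, push []

DFS order: [2, 0, 4, 6, 5, 3, 1]


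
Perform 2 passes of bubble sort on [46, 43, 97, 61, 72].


Initial: [46, 43, 97, 61, 72]
Pass 1: [43, 46, 61, 72, 97] (3 swaps)
Pass 2: [43, 46, 61, 72, 97] (0 swaps)

After 2 passes: [43, 46, 61, 72, 97]


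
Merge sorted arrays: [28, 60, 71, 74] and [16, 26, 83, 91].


Take 16 from B
Take 26 from B
Take 28 from A
Take 60 from A
Take 71 from A
Take 74 from A

Merged: [16, 26, 28, 60, 71, 74, 83, 91]


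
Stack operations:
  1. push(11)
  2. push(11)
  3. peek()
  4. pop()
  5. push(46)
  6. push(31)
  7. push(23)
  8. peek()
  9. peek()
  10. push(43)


push(11) -> [11]
push(11) -> [11, 11]
peek()->11
pop()->11, [11]
push(46) -> [11, 46]
push(31) -> [11, 46, 31]
push(23) -> [11, 46, 31, 23]
peek()->23
peek()->23
push(43) -> [11, 46, 31, 23, 43]

Final stack: [11, 46, 31, 23, 43]


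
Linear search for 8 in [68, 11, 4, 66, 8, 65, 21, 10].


i=0: 68!=8
i=1: 11!=8
i=2: 4!=8
i=3: 66!=8
i=4: 8==8 found!

Found at 4, 5 comps


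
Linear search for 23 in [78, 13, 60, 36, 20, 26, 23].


i=0: 78!=23
i=1: 13!=23
i=2: 60!=23
i=3: 36!=23
i=4: 20!=23
i=5: 26!=23
i=6: 23==23 found!

Found at 6, 7 comps


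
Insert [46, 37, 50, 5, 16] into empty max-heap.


Insert 46: [46]
Insert 37: [46, 37]
Insert 50: [50, 37, 46]
Insert 5: [50, 37, 46, 5]
Insert 16: [50, 37, 46, 5, 16]

Final heap: [50, 37, 46, 5, 16]


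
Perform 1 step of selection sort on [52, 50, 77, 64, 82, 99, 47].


Initial: [52, 50, 77, 64, 82, 99, 47]
Step 1: min=47 at 6
  Swap: [47, 50, 77, 64, 82, 99, 52]

After 1 step: [47, 50, 77, 64, 82, 99, 52]


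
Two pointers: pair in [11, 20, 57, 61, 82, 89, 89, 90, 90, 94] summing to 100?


lo=0(11)+hi=9(94)=105
lo=0(11)+hi=8(90)=101
lo=0(11)+hi=7(90)=101
lo=0(11)+hi=6(89)=100

Yes: 11+89=100


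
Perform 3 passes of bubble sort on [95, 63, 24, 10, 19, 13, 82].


Initial: [95, 63, 24, 10, 19, 13, 82]
Pass 1: [63, 24, 10, 19, 13, 82, 95] (6 swaps)
Pass 2: [24, 10, 19, 13, 63, 82, 95] (4 swaps)
Pass 3: [10, 19, 13, 24, 63, 82, 95] (3 swaps)

After 3 passes: [10, 19, 13, 24, 63, 82, 95]


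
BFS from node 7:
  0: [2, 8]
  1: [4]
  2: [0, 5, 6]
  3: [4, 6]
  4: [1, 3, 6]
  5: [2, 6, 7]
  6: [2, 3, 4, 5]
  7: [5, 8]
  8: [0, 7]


Visit 7, enqueue [5, 8]
Visit 5, enqueue [2, 6]
Visit 8, enqueue [0]
Visit 2, enqueue []
Visit 6, enqueue [3, 4]
Visit 0, enqueue []
Visit 3, enqueue []
Visit 4, enqueue [1]
Visit 1, enqueue []

BFS order: [7, 5, 8, 2, 6, 0, 3, 4, 1]


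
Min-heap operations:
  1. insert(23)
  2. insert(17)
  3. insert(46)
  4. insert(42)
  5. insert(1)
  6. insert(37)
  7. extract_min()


insert(23) -> [23]
insert(17) -> [17, 23]
insert(46) -> [17, 23, 46]
insert(42) -> [17, 23, 46, 42]
insert(1) -> [1, 17, 46, 42, 23]
insert(37) -> [1, 17, 37, 42, 23, 46]
extract_min()->1, [17, 23, 37, 42, 46]

Final heap: [17, 23, 37, 42, 46]


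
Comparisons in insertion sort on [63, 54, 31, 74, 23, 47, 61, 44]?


Algorithm: insertion sort
Input: [63, 54, 31, 74, 23, 47, 61, 44]
Sorted: [23, 31, 44, 47, 54, 61, 63, 74]

21


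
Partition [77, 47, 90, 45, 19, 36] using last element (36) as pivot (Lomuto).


Pivot: 36
  19 <= 36: swap -> [19, 47, 90, 45, 77, 36]
Place pivot at 1: [19, 36, 90, 45, 77, 47]

Partitioned: [19, 36, 90, 45, 77, 47]


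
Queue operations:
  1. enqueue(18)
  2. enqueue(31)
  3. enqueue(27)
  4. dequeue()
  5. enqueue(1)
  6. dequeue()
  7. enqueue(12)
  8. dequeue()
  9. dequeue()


enqueue(18) -> [18]
enqueue(31) -> [18, 31]
enqueue(27) -> [18, 31, 27]
dequeue()->18, [31, 27]
enqueue(1) -> [31, 27, 1]
dequeue()->31, [27, 1]
enqueue(12) -> [27, 1, 12]
dequeue()->27, [1, 12]
dequeue()->1, [12]

Final queue: [12]


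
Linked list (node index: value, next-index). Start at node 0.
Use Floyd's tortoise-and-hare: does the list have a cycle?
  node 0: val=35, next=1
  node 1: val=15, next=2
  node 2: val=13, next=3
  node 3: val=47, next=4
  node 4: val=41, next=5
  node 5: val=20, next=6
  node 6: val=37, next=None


Floyd's tortoise (slow, +1) and hare (fast, +2):
  init: slow=0, fast=0
  step 1: slow=1, fast=2
  step 2: slow=2, fast=4
  step 3: slow=3, fast=6
  step 4: fast -> None, no cycle

Cycle: no


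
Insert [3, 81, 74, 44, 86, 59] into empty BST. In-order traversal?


Insert 3: root
Insert 81: R from 3
Insert 74: R from 3 -> L from 81
Insert 44: R from 3 -> L from 81 -> L from 74
Insert 86: R from 3 -> R from 81
Insert 59: R from 3 -> L from 81 -> L from 74 -> R from 44

In-order: [3, 44, 59, 74, 81, 86]


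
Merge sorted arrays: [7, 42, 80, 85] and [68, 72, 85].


Take 7 from A
Take 42 from A
Take 68 from B
Take 72 from B
Take 80 from A
Take 85 from A

Merged: [7, 42, 68, 72, 80, 85, 85]


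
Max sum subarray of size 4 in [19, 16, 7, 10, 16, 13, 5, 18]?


[0:4]: 52
[1:5]: 49
[2:6]: 46
[3:7]: 44
[4:8]: 52

Max: 52 at [0:4]


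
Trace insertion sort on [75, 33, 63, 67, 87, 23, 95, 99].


Initial: [75, 33, 63, 67, 87, 23, 95, 99]
Insert 33: [33, 75, 63, 67, 87, 23, 95, 99]
Insert 63: [33, 63, 75, 67, 87, 23, 95, 99]
Insert 67: [33, 63, 67, 75, 87, 23, 95, 99]
Insert 87: [33, 63, 67, 75, 87, 23, 95, 99]
Insert 23: [23, 33, 63, 67, 75, 87, 95, 99]
Insert 95: [23, 33, 63, 67, 75, 87, 95, 99]
Insert 99: [23, 33, 63, 67, 75, 87, 95, 99]

Sorted: [23, 33, 63, 67, 75, 87, 95, 99]


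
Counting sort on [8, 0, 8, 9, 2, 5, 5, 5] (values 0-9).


Input: [8, 0, 8, 9, 2, 5, 5, 5]
Counts: [1, 0, 1, 0, 0, 3, 0, 0, 2, 1]

Sorted: [0, 2, 5, 5, 5, 8, 8, 9]


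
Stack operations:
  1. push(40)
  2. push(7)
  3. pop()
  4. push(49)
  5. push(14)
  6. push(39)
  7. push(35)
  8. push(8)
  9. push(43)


push(40) -> [40]
push(7) -> [40, 7]
pop()->7, [40]
push(49) -> [40, 49]
push(14) -> [40, 49, 14]
push(39) -> [40, 49, 14, 39]
push(35) -> [40, 49, 14, 39, 35]
push(8) -> [40, 49, 14, 39, 35, 8]
push(43) -> [40, 49, 14, 39, 35, 8, 43]

Final stack: [40, 49, 14, 39, 35, 8, 43]


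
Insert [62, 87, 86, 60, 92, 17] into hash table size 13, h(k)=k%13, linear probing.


Insert 62: h=10 -> slot 10
Insert 87: h=9 -> slot 9
Insert 86: h=8 -> slot 8
Insert 60: h=8, 3 probes -> slot 11
Insert 92: h=1 -> slot 1
Insert 17: h=4 -> slot 4

Table: [None, 92, None, None, 17, None, None, None, 86, 87, 62, 60, None]


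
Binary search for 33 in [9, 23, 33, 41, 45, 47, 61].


Step 1: lo=0, hi=6, mid=3, val=41
Step 2: lo=0, hi=2, mid=1, val=23
Step 3: lo=2, hi=2, mid=2, val=33

Found at index 2


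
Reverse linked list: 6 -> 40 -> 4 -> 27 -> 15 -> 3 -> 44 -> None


Step 1: curr=6, set curr.next=prev(None) | reversed so far: 6
Step 2: curr=40, set curr.next=prev(6) | reversed so far: 40 -> 6
Step 3: curr=4, set curr.next=prev(40) | reversed so far: 4 -> 40 -> 6
Step 4: curr=27, set curr.next=prev(4) | reversed so far: 27 -> 4 -> 40 -> 6
Step 5: curr=15, set curr.next=prev(27) | reversed so far: 15 -> 27 -> 4 -> 40 -> 6
Step 6: curr=3, set curr.next=prev(15) | reversed so far: 3 -> 15 -> 27 -> 4 -> 40 -> 6
Step 7: curr=44, set curr.next=prev(3) | reversed so far: 44 -> 3 -> 15 -> 27 -> 4 -> 40 -> 6

44 -> 3 -> 15 -> 27 -> 4 -> 40 -> 6 -> None


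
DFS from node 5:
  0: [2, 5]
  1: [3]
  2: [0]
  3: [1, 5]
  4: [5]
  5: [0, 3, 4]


Visit 5, push [4, 3, 0]
Visit 0, push [2]
Visit 2, push []
Visit 3, push [1]
Visit 1, push []
Visit 4, push []

DFS order: [5, 0, 2, 3, 1, 4]


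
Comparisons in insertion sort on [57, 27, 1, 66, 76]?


Algorithm: insertion sort
Input: [57, 27, 1, 66, 76]
Sorted: [1, 27, 57, 66, 76]

5


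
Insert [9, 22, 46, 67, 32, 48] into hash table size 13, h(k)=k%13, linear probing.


Insert 9: h=9 -> slot 9
Insert 22: h=9, 1 probes -> slot 10
Insert 46: h=7 -> slot 7
Insert 67: h=2 -> slot 2
Insert 32: h=6 -> slot 6
Insert 48: h=9, 2 probes -> slot 11

Table: [None, None, 67, None, None, None, 32, 46, None, 9, 22, 48, None]


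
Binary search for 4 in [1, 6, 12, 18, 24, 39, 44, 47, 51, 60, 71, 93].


Step 1: lo=0, hi=11, mid=5, val=39
Step 2: lo=0, hi=4, mid=2, val=12
Step 3: lo=0, hi=1, mid=0, val=1
Step 4: lo=1, hi=1, mid=1, val=6

Not found


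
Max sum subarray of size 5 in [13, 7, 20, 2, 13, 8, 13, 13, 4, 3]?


[0:5]: 55
[1:6]: 50
[2:7]: 56
[3:8]: 49
[4:9]: 51
[5:10]: 41

Max: 56 at [2:7]


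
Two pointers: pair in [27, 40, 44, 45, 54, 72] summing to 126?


lo=0(27)+hi=5(72)=99
lo=1(40)+hi=5(72)=112
lo=2(44)+hi=5(72)=116
lo=3(45)+hi=5(72)=117
lo=4(54)+hi=5(72)=126

Yes: 54+72=126


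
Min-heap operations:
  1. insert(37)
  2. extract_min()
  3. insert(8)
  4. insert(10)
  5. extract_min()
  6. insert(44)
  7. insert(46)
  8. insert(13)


insert(37) -> [37]
extract_min()->37, []
insert(8) -> [8]
insert(10) -> [8, 10]
extract_min()->8, [10]
insert(44) -> [10, 44]
insert(46) -> [10, 44, 46]
insert(13) -> [10, 13, 46, 44]

Final heap: [10, 13, 46, 44]


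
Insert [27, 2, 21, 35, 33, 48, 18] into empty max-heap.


Insert 27: [27]
Insert 2: [27, 2]
Insert 21: [27, 2, 21]
Insert 35: [35, 27, 21, 2]
Insert 33: [35, 33, 21, 2, 27]
Insert 48: [48, 33, 35, 2, 27, 21]
Insert 18: [48, 33, 35, 2, 27, 21, 18]

Final heap: [48, 33, 35, 2, 27, 21, 18]


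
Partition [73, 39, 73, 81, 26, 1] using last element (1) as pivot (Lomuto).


Pivot: 1
Place pivot at 0: [1, 39, 73, 81, 26, 73]

Partitioned: [1, 39, 73, 81, 26, 73]


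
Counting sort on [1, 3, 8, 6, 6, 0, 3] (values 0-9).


Input: [1, 3, 8, 6, 6, 0, 3]
Counts: [1, 1, 0, 2, 0, 0, 2, 0, 1, 0]

Sorted: [0, 1, 3, 3, 6, 6, 8]


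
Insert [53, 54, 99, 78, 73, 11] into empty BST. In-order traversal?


Insert 53: root
Insert 54: R from 53
Insert 99: R from 53 -> R from 54
Insert 78: R from 53 -> R from 54 -> L from 99
Insert 73: R from 53 -> R from 54 -> L from 99 -> L from 78
Insert 11: L from 53

In-order: [11, 53, 54, 73, 78, 99]


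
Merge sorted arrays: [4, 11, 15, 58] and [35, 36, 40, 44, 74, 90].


Take 4 from A
Take 11 from A
Take 15 from A
Take 35 from B
Take 36 from B
Take 40 from B
Take 44 from B
Take 58 from A

Merged: [4, 11, 15, 35, 36, 40, 44, 58, 74, 90]


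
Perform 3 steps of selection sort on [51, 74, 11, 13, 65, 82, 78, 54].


Initial: [51, 74, 11, 13, 65, 82, 78, 54]
Step 1: min=11 at 2
  Swap: [11, 74, 51, 13, 65, 82, 78, 54]
Step 2: min=13 at 3
  Swap: [11, 13, 51, 74, 65, 82, 78, 54]
Step 3: min=51 at 2
  Swap: [11, 13, 51, 74, 65, 82, 78, 54]

After 3 steps: [11, 13, 51, 74, 65, 82, 78, 54]


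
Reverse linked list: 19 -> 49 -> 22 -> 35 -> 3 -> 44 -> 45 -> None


Step 1: curr=19, set curr.next=prev(None) | reversed so far: 19
Step 2: curr=49, set curr.next=prev(19) | reversed so far: 49 -> 19
Step 3: curr=22, set curr.next=prev(49) | reversed so far: 22 -> 49 -> 19
Step 4: curr=35, set curr.next=prev(22) | reversed so far: 35 -> 22 -> 49 -> 19
Step 5: curr=3, set curr.next=prev(35) | reversed so far: 3 -> 35 -> 22 -> 49 -> 19
Step 6: curr=44, set curr.next=prev(3) | reversed so far: 44 -> 3 -> 35 -> 22 -> 49 -> 19
Step 7: curr=45, set curr.next=prev(44) | reversed so far: 45 -> 44 -> 3 -> 35 -> 22 -> 49 -> 19

45 -> 44 -> 3 -> 35 -> 22 -> 49 -> 19 -> None


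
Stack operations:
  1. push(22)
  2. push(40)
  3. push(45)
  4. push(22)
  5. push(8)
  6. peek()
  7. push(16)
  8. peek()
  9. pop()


push(22) -> [22]
push(40) -> [22, 40]
push(45) -> [22, 40, 45]
push(22) -> [22, 40, 45, 22]
push(8) -> [22, 40, 45, 22, 8]
peek()->8
push(16) -> [22, 40, 45, 22, 8, 16]
peek()->16
pop()->16, [22, 40, 45, 22, 8]

Final stack: [22, 40, 45, 22, 8]


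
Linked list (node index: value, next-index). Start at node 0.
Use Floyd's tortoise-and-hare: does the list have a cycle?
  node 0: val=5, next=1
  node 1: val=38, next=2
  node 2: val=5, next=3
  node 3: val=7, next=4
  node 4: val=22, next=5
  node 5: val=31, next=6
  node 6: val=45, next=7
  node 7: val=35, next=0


Floyd's tortoise (slow, +1) and hare (fast, +2):
  init: slow=0, fast=0
  step 1: slow=1, fast=2
  step 2: slow=2, fast=4
  step 3: slow=3, fast=6
  step 4: slow=4, fast=0
  step 5: slow=5, fast=2
  step 6: slow=6, fast=4
  step 7: slow=7, fast=6
  step 8: slow=0, fast=0
  slow == fast at node 0: cycle detected

Cycle: yes


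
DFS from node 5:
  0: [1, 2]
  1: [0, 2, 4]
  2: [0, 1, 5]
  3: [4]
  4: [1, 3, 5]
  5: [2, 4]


Visit 5, push [4, 2]
Visit 2, push [1, 0]
Visit 0, push [1]
Visit 1, push [4]
Visit 4, push [3]
Visit 3, push []

DFS order: [5, 2, 0, 1, 4, 3]


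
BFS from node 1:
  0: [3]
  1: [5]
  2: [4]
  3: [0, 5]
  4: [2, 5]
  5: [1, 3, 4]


Visit 1, enqueue [5]
Visit 5, enqueue [3, 4]
Visit 3, enqueue [0]
Visit 4, enqueue [2]
Visit 0, enqueue []
Visit 2, enqueue []

BFS order: [1, 5, 3, 4, 0, 2]


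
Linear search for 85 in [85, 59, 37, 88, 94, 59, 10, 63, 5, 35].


i=0: 85==85 found!

Found at 0, 1 comps


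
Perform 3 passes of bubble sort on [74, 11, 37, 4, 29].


Initial: [74, 11, 37, 4, 29]
Pass 1: [11, 37, 4, 29, 74] (4 swaps)
Pass 2: [11, 4, 29, 37, 74] (2 swaps)
Pass 3: [4, 11, 29, 37, 74] (1 swaps)

After 3 passes: [4, 11, 29, 37, 74]


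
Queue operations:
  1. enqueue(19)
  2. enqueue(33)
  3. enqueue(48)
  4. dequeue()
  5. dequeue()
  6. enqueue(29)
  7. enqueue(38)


enqueue(19) -> [19]
enqueue(33) -> [19, 33]
enqueue(48) -> [19, 33, 48]
dequeue()->19, [33, 48]
dequeue()->33, [48]
enqueue(29) -> [48, 29]
enqueue(38) -> [48, 29, 38]

Final queue: [48, 29, 38]


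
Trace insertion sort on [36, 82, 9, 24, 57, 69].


Initial: [36, 82, 9, 24, 57, 69]
Insert 82: [36, 82, 9, 24, 57, 69]
Insert 9: [9, 36, 82, 24, 57, 69]
Insert 24: [9, 24, 36, 82, 57, 69]
Insert 57: [9, 24, 36, 57, 82, 69]
Insert 69: [9, 24, 36, 57, 69, 82]

Sorted: [9, 24, 36, 57, 69, 82]


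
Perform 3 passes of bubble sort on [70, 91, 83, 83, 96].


Initial: [70, 91, 83, 83, 96]
Pass 1: [70, 83, 83, 91, 96] (2 swaps)
Pass 2: [70, 83, 83, 91, 96] (0 swaps)
Pass 3: [70, 83, 83, 91, 96] (0 swaps)

After 3 passes: [70, 83, 83, 91, 96]


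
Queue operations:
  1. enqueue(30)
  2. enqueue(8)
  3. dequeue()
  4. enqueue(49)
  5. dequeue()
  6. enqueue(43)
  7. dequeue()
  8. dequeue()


enqueue(30) -> [30]
enqueue(8) -> [30, 8]
dequeue()->30, [8]
enqueue(49) -> [8, 49]
dequeue()->8, [49]
enqueue(43) -> [49, 43]
dequeue()->49, [43]
dequeue()->43, []

Final queue: []


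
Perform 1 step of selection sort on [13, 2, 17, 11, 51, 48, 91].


Initial: [13, 2, 17, 11, 51, 48, 91]
Step 1: min=2 at 1
  Swap: [2, 13, 17, 11, 51, 48, 91]

After 1 step: [2, 13, 17, 11, 51, 48, 91]


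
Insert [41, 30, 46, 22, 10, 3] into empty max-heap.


Insert 41: [41]
Insert 30: [41, 30]
Insert 46: [46, 30, 41]
Insert 22: [46, 30, 41, 22]
Insert 10: [46, 30, 41, 22, 10]
Insert 3: [46, 30, 41, 22, 10, 3]

Final heap: [46, 30, 41, 22, 10, 3]


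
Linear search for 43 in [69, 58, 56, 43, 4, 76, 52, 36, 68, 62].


i=0: 69!=43
i=1: 58!=43
i=2: 56!=43
i=3: 43==43 found!

Found at 3, 4 comps


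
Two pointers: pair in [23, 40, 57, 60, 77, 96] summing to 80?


lo=0(23)+hi=5(96)=119
lo=0(23)+hi=4(77)=100
lo=0(23)+hi=3(60)=83
lo=0(23)+hi=2(57)=80

Yes: 23+57=80


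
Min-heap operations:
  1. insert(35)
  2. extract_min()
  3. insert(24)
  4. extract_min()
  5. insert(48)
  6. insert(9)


insert(35) -> [35]
extract_min()->35, []
insert(24) -> [24]
extract_min()->24, []
insert(48) -> [48]
insert(9) -> [9, 48]

Final heap: [9, 48]


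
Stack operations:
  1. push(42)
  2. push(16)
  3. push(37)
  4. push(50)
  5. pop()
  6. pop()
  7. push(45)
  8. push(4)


push(42) -> [42]
push(16) -> [42, 16]
push(37) -> [42, 16, 37]
push(50) -> [42, 16, 37, 50]
pop()->50, [42, 16, 37]
pop()->37, [42, 16]
push(45) -> [42, 16, 45]
push(4) -> [42, 16, 45, 4]

Final stack: [42, 16, 45, 4]


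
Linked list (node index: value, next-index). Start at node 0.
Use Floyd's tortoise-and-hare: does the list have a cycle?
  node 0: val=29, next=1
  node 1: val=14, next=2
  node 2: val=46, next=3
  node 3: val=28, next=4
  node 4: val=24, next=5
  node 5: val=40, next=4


Floyd's tortoise (slow, +1) and hare (fast, +2):
  init: slow=0, fast=0
  step 1: slow=1, fast=2
  step 2: slow=2, fast=4
  step 3: slow=3, fast=4
  step 4: slow=4, fast=4
  slow == fast at node 4: cycle detected

Cycle: yes


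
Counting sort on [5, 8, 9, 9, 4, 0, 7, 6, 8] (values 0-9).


Input: [5, 8, 9, 9, 4, 0, 7, 6, 8]
Counts: [1, 0, 0, 0, 1, 1, 1, 1, 2, 2]

Sorted: [0, 4, 5, 6, 7, 8, 8, 9, 9]


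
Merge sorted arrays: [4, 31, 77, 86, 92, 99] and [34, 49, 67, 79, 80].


Take 4 from A
Take 31 from A
Take 34 from B
Take 49 from B
Take 67 from B
Take 77 from A
Take 79 from B
Take 80 from B

Merged: [4, 31, 34, 49, 67, 77, 79, 80, 86, 92, 99]


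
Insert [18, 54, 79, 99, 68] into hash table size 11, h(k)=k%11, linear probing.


Insert 18: h=7 -> slot 7
Insert 54: h=10 -> slot 10
Insert 79: h=2 -> slot 2
Insert 99: h=0 -> slot 0
Insert 68: h=2, 1 probes -> slot 3

Table: [99, None, 79, 68, None, None, None, 18, None, None, 54]


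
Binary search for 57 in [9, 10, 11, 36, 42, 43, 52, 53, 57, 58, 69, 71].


Step 1: lo=0, hi=11, mid=5, val=43
Step 2: lo=6, hi=11, mid=8, val=57

Found at index 8


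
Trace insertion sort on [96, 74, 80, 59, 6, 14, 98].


Initial: [96, 74, 80, 59, 6, 14, 98]
Insert 74: [74, 96, 80, 59, 6, 14, 98]
Insert 80: [74, 80, 96, 59, 6, 14, 98]
Insert 59: [59, 74, 80, 96, 6, 14, 98]
Insert 6: [6, 59, 74, 80, 96, 14, 98]
Insert 14: [6, 14, 59, 74, 80, 96, 98]
Insert 98: [6, 14, 59, 74, 80, 96, 98]

Sorted: [6, 14, 59, 74, 80, 96, 98]


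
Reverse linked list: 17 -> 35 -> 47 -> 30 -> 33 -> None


Step 1: curr=17, set curr.next=prev(None) | reversed so far: 17
Step 2: curr=35, set curr.next=prev(17) | reversed so far: 35 -> 17
Step 3: curr=47, set curr.next=prev(35) | reversed so far: 47 -> 35 -> 17
Step 4: curr=30, set curr.next=prev(47) | reversed so far: 30 -> 47 -> 35 -> 17
Step 5: curr=33, set curr.next=prev(30) | reversed so far: 33 -> 30 -> 47 -> 35 -> 17

33 -> 30 -> 47 -> 35 -> 17 -> None


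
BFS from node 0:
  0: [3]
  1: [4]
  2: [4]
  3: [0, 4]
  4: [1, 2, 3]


Visit 0, enqueue [3]
Visit 3, enqueue [4]
Visit 4, enqueue [1, 2]
Visit 1, enqueue []
Visit 2, enqueue []

BFS order: [0, 3, 4, 1, 2]


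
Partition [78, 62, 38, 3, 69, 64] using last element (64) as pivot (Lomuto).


Pivot: 64
  62 <= 64: swap -> [62, 78, 38, 3, 69, 64]
  38 <= 64: swap -> [62, 38, 78, 3, 69, 64]
  3 <= 64: swap -> [62, 38, 3, 78, 69, 64]
Place pivot at 3: [62, 38, 3, 64, 69, 78]

Partitioned: [62, 38, 3, 64, 69, 78]


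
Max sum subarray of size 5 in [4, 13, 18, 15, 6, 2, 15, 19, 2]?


[0:5]: 56
[1:6]: 54
[2:7]: 56
[3:8]: 57
[4:9]: 44

Max: 57 at [3:8]


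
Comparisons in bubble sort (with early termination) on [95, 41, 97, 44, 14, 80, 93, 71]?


Algorithm: bubble sort (with early termination)
Input: [95, 41, 97, 44, 14, 80, 93, 71]
Sorted: [14, 41, 44, 71, 80, 93, 95, 97]

25


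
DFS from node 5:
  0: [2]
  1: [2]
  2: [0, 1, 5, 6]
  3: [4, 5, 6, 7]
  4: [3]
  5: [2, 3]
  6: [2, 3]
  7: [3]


Visit 5, push [3, 2]
Visit 2, push [6, 1, 0]
Visit 0, push []
Visit 1, push []
Visit 6, push [3]
Visit 3, push [7, 4]
Visit 4, push []
Visit 7, push []

DFS order: [5, 2, 0, 1, 6, 3, 4, 7]


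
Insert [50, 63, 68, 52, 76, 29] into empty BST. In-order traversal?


Insert 50: root
Insert 63: R from 50
Insert 68: R from 50 -> R from 63
Insert 52: R from 50 -> L from 63
Insert 76: R from 50 -> R from 63 -> R from 68
Insert 29: L from 50

In-order: [29, 50, 52, 63, 68, 76]


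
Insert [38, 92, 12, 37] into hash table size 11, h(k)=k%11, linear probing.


Insert 38: h=5 -> slot 5
Insert 92: h=4 -> slot 4
Insert 12: h=1 -> slot 1
Insert 37: h=4, 2 probes -> slot 6

Table: [None, 12, None, None, 92, 38, 37, None, None, None, None]


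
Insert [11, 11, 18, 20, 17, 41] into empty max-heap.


Insert 11: [11]
Insert 11: [11, 11]
Insert 18: [18, 11, 11]
Insert 20: [20, 18, 11, 11]
Insert 17: [20, 18, 11, 11, 17]
Insert 41: [41, 18, 20, 11, 17, 11]

Final heap: [41, 18, 20, 11, 17, 11]


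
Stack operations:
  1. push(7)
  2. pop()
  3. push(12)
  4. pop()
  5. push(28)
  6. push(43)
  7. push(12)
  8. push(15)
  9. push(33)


push(7) -> [7]
pop()->7, []
push(12) -> [12]
pop()->12, []
push(28) -> [28]
push(43) -> [28, 43]
push(12) -> [28, 43, 12]
push(15) -> [28, 43, 12, 15]
push(33) -> [28, 43, 12, 15, 33]

Final stack: [28, 43, 12, 15, 33]


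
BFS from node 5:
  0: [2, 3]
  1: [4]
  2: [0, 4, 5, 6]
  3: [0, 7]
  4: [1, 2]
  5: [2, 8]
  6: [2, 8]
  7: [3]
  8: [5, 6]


Visit 5, enqueue [2, 8]
Visit 2, enqueue [0, 4, 6]
Visit 8, enqueue []
Visit 0, enqueue [3]
Visit 4, enqueue [1]
Visit 6, enqueue []
Visit 3, enqueue [7]
Visit 1, enqueue []
Visit 7, enqueue []

BFS order: [5, 2, 8, 0, 4, 6, 3, 1, 7]


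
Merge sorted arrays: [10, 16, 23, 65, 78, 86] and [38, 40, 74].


Take 10 from A
Take 16 from A
Take 23 from A
Take 38 from B
Take 40 from B
Take 65 from A
Take 74 from B

Merged: [10, 16, 23, 38, 40, 65, 74, 78, 86]


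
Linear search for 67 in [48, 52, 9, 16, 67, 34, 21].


i=0: 48!=67
i=1: 52!=67
i=2: 9!=67
i=3: 16!=67
i=4: 67==67 found!

Found at 4, 5 comps


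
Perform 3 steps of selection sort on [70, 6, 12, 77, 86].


Initial: [70, 6, 12, 77, 86]
Step 1: min=6 at 1
  Swap: [6, 70, 12, 77, 86]
Step 2: min=12 at 2
  Swap: [6, 12, 70, 77, 86]
Step 3: min=70 at 2
  Swap: [6, 12, 70, 77, 86]

After 3 steps: [6, 12, 70, 77, 86]


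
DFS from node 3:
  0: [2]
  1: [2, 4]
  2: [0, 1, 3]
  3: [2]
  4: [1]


Visit 3, push [2]
Visit 2, push [1, 0]
Visit 0, push []
Visit 1, push [4]
Visit 4, push []

DFS order: [3, 2, 0, 1, 4]


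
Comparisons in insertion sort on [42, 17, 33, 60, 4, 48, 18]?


Algorithm: insertion sort
Input: [42, 17, 33, 60, 4, 48, 18]
Sorted: [4, 17, 18, 33, 42, 48, 60]

15


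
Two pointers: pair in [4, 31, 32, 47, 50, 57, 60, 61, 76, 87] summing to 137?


lo=0(4)+hi=9(87)=91
lo=1(31)+hi=9(87)=118
lo=2(32)+hi=9(87)=119
lo=3(47)+hi=9(87)=134
lo=4(50)+hi=9(87)=137

Yes: 50+87=137


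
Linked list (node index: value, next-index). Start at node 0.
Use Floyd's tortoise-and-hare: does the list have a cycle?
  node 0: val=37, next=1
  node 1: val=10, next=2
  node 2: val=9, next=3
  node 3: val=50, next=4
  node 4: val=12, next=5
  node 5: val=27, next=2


Floyd's tortoise (slow, +1) and hare (fast, +2):
  init: slow=0, fast=0
  step 1: slow=1, fast=2
  step 2: slow=2, fast=4
  step 3: slow=3, fast=2
  step 4: slow=4, fast=4
  slow == fast at node 4: cycle detected

Cycle: yes


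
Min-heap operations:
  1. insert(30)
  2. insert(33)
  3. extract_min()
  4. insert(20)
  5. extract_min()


insert(30) -> [30]
insert(33) -> [30, 33]
extract_min()->30, [33]
insert(20) -> [20, 33]
extract_min()->20, [33]

Final heap: [33]


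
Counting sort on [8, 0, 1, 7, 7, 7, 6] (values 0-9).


Input: [8, 0, 1, 7, 7, 7, 6]
Counts: [1, 1, 0, 0, 0, 0, 1, 3, 1, 0]

Sorted: [0, 1, 6, 7, 7, 7, 8]


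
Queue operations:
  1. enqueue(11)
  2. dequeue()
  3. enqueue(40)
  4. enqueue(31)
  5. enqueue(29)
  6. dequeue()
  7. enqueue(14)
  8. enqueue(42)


enqueue(11) -> [11]
dequeue()->11, []
enqueue(40) -> [40]
enqueue(31) -> [40, 31]
enqueue(29) -> [40, 31, 29]
dequeue()->40, [31, 29]
enqueue(14) -> [31, 29, 14]
enqueue(42) -> [31, 29, 14, 42]

Final queue: [31, 29, 14, 42]


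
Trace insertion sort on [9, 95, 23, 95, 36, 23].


Initial: [9, 95, 23, 95, 36, 23]
Insert 95: [9, 95, 23, 95, 36, 23]
Insert 23: [9, 23, 95, 95, 36, 23]
Insert 95: [9, 23, 95, 95, 36, 23]
Insert 36: [9, 23, 36, 95, 95, 23]
Insert 23: [9, 23, 23, 36, 95, 95]

Sorted: [9, 23, 23, 36, 95, 95]


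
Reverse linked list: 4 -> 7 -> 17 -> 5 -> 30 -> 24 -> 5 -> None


Step 1: curr=4, set curr.next=prev(None) | reversed so far: 4
Step 2: curr=7, set curr.next=prev(4) | reversed so far: 7 -> 4
Step 3: curr=17, set curr.next=prev(7) | reversed so far: 17 -> 7 -> 4
Step 4: curr=5, set curr.next=prev(17) | reversed so far: 5 -> 17 -> 7 -> 4
Step 5: curr=30, set curr.next=prev(5) | reversed so far: 30 -> 5 -> 17 -> 7 -> 4
Step 6: curr=24, set curr.next=prev(30) | reversed so far: 24 -> 30 -> 5 -> 17 -> 7 -> 4
Step 7: curr=5, set curr.next=prev(24) | reversed so far: 5 -> 24 -> 30 -> 5 -> 17 -> 7 -> 4

5 -> 24 -> 30 -> 5 -> 17 -> 7 -> 4 -> None


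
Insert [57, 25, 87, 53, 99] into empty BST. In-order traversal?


Insert 57: root
Insert 25: L from 57
Insert 87: R from 57
Insert 53: L from 57 -> R from 25
Insert 99: R from 57 -> R from 87

In-order: [25, 53, 57, 87, 99]


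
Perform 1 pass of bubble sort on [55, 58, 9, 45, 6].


Initial: [55, 58, 9, 45, 6]
Pass 1: [55, 9, 45, 6, 58] (3 swaps)

After 1 pass: [55, 9, 45, 6, 58]


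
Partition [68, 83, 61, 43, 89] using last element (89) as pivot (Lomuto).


Pivot: 89
  68 <= 89: advance i (no swap)
  83 <= 89: advance i (no swap)
  61 <= 89: advance i (no swap)
  43 <= 89: advance i (no swap)
Place pivot at 4: [68, 83, 61, 43, 89]

Partitioned: [68, 83, 61, 43, 89]


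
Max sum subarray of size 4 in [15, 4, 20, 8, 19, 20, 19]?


[0:4]: 47
[1:5]: 51
[2:6]: 67
[3:7]: 66

Max: 67 at [2:6]


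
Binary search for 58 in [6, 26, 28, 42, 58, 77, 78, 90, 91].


Step 1: lo=0, hi=8, mid=4, val=58

Found at index 4


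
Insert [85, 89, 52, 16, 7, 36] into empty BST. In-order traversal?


Insert 85: root
Insert 89: R from 85
Insert 52: L from 85
Insert 16: L from 85 -> L from 52
Insert 7: L from 85 -> L from 52 -> L from 16
Insert 36: L from 85 -> L from 52 -> R from 16

In-order: [7, 16, 36, 52, 85, 89]


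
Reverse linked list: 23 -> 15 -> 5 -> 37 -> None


Step 1: curr=23, set curr.next=prev(None) | reversed so far: 23
Step 2: curr=15, set curr.next=prev(23) | reversed so far: 15 -> 23
Step 3: curr=5, set curr.next=prev(15) | reversed so far: 5 -> 15 -> 23
Step 4: curr=37, set curr.next=prev(5) | reversed so far: 37 -> 5 -> 15 -> 23

37 -> 5 -> 15 -> 23 -> None


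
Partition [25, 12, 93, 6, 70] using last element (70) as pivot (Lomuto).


Pivot: 70
  25 <= 70: advance i (no swap)
  12 <= 70: advance i (no swap)
  6 <= 70: swap -> [25, 12, 6, 93, 70]
Place pivot at 3: [25, 12, 6, 70, 93]

Partitioned: [25, 12, 6, 70, 93]


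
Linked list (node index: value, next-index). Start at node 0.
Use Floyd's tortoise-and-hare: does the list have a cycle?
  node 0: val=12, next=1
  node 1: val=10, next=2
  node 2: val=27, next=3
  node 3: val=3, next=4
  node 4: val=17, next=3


Floyd's tortoise (slow, +1) and hare (fast, +2):
  init: slow=0, fast=0
  step 1: slow=1, fast=2
  step 2: slow=2, fast=4
  step 3: slow=3, fast=4
  step 4: slow=4, fast=4
  slow == fast at node 4: cycle detected

Cycle: yes


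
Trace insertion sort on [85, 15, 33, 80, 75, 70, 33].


Initial: [85, 15, 33, 80, 75, 70, 33]
Insert 15: [15, 85, 33, 80, 75, 70, 33]
Insert 33: [15, 33, 85, 80, 75, 70, 33]
Insert 80: [15, 33, 80, 85, 75, 70, 33]
Insert 75: [15, 33, 75, 80, 85, 70, 33]
Insert 70: [15, 33, 70, 75, 80, 85, 33]
Insert 33: [15, 33, 33, 70, 75, 80, 85]

Sorted: [15, 33, 33, 70, 75, 80, 85]


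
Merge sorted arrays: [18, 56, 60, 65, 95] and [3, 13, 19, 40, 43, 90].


Take 3 from B
Take 13 from B
Take 18 from A
Take 19 from B
Take 40 from B
Take 43 from B
Take 56 from A
Take 60 from A
Take 65 from A
Take 90 from B

Merged: [3, 13, 18, 19, 40, 43, 56, 60, 65, 90, 95]


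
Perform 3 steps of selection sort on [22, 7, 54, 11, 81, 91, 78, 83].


Initial: [22, 7, 54, 11, 81, 91, 78, 83]
Step 1: min=7 at 1
  Swap: [7, 22, 54, 11, 81, 91, 78, 83]
Step 2: min=11 at 3
  Swap: [7, 11, 54, 22, 81, 91, 78, 83]
Step 3: min=22 at 3
  Swap: [7, 11, 22, 54, 81, 91, 78, 83]

After 3 steps: [7, 11, 22, 54, 81, 91, 78, 83]


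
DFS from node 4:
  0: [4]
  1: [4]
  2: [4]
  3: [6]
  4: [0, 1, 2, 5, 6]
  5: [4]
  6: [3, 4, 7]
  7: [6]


Visit 4, push [6, 5, 2, 1, 0]
Visit 0, push []
Visit 1, push []
Visit 2, push []
Visit 5, push []
Visit 6, push [7, 3]
Visit 3, push []
Visit 7, push []

DFS order: [4, 0, 1, 2, 5, 6, 3, 7]


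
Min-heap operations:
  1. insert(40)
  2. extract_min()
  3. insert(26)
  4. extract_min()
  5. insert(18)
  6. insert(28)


insert(40) -> [40]
extract_min()->40, []
insert(26) -> [26]
extract_min()->26, []
insert(18) -> [18]
insert(28) -> [18, 28]

Final heap: [18, 28]


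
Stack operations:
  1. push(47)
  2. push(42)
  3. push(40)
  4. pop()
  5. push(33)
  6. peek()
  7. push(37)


push(47) -> [47]
push(42) -> [47, 42]
push(40) -> [47, 42, 40]
pop()->40, [47, 42]
push(33) -> [47, 42, 33]
peek()->33
push(37) -> [47, 42, 33, 37]

Final stack: [47, 42, 33, 37]


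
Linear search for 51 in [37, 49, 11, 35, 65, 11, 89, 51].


i=0: 37!=51
i=1: 49!=51
i=2: 11!=51
i=3: 35!=51
i=4: 65!=51
i=5: 11!=51
i=6: 89!=51
i=7: 51==51 found!

Found at 7, 8 comps


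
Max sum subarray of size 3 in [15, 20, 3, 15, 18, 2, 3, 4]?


[0:3]: 38
[1:4]: 38
[2:5]: 36
[3:6]: 35
[4:7]: 23
[5:8]: 9

Max: 38 at [0:3]


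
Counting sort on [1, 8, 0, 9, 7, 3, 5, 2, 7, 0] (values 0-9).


Input: [1, 8, 0, 9, 7, 3, 5, 2, 7, 0]
Counts: [2, 1, 1, 1, 0, 1, 0, 2, 1, 1]

Sorted: [0, 0, 1, 2, 3, 5, 7, 7, 8, 9]


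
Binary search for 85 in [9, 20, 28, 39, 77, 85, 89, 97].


Step 1: lo=0, hi=7, mid=3, val=39
Step 2: lo=4, hi=7, mid=5, val=85

Found at index 5


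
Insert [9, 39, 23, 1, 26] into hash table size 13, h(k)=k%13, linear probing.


Insert 9: h=9 -> slot 9
Insert 39: h=0 -> slot 0
Insert 23: h=10 -> slot 10
Insert 1: h=1 -> slot 1
Insert 26: h=0, 2 probes -> slot 2

Table: [39, 1, 26, None, None, None, None, None, None, 9, 23, None, None]


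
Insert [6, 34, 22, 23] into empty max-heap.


Insert 6: [6]
Insert 34: [34, 6]
Insert 22: [34, 6, 22]
Insert 23: [34, 23, 22, 6]

Final heap: [34, 23, 22, 6]


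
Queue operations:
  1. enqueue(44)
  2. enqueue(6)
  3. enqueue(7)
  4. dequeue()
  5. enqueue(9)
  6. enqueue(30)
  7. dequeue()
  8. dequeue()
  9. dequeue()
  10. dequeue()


enqueue(44) -> [44]
enqueue(6) -> [44, 6]
enqueue(7) -> [44, 6, 7]
dequeue()->44, [6, 7]
enqueue(9) -> [6, 7, 9]
enqueue(30) -> [6, 7, 9, 30]
dequeue()->6, [7, 9, 30]
dequeue()->7, [9, 30]
dequeue()->9, [30]
dequeue()->30, []

Final queue: []


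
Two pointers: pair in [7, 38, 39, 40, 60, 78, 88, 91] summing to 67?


lo=0(7)+hi=7(91)=98
lo=0(7)+hi=6(88)=95
lo=0(7)+hi=5(78)=85
lo=0(7)+hi=4(60)=67

Yes: 7+60=67


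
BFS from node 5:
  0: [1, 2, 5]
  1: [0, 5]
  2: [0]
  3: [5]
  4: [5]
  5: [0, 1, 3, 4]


Visit 5, enqueue [0, 1, 3, 4]
Visit 0, enqueue [2]
Visit 1, enqueue []
Visit 3, enqueue []
Visit 4, enqueue []
Visit 2, enqueue []

BFS order: [5, 0, 1, 3, 4, 2]


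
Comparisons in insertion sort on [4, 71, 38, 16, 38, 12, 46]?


Algorithm: insertion sort
Input: [4, 71, 38, 16, 38, 12, 46]
Sorted: [4, 12, 16, 38, 38, 46, 71]

15


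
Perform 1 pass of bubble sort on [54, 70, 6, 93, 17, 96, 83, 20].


Initial: [54, 70, 6, 93, 17, 96, 83, 20]
Pass 1: [54, 6, 70, 17, 93, 83, 20, 96] (4 swaps)

After 1 pass: [54, 6, 70, 17, 93, 83, 20, 96]


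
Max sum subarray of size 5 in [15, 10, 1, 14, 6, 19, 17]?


[0:5]: 46
[1:6]: 50
[2:7]: 57

Max: 57 at [2:7]


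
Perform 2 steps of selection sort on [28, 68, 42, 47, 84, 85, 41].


Initial: [28, 68, 42, 47, 84, 85, 41]
Step 1: min=28 at 0
  Swap: [28, 68, 42, 47, 84, 85, 41]
Step 2: min=41 at 6
  Swap: [28, 41, 42, 47, 84, 85, 68]

After 2 steps: [28, 41, 42, 47, 84, 85, 68]


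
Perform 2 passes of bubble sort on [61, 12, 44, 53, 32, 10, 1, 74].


Initial: [61, 12, 44, 53, 32, 10, 1, 74]
Pass 1: [12, 44, 53, 32, 10, 1, 61, 74] (6 swaps)
Pass 2: [12, 44, 32, 10, 1, 53, 61, 74] (3 swaps)

After 2 passes: [12, 44, 32, 10, 1, 53, 61, 74]


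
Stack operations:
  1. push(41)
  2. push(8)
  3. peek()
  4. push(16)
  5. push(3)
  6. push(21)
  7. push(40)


push(41) -> [41]
push(8) -> [41, 8]
peek()->8
push(16) -> [41, 8, 16]
push(3) -> [41, 8, 16, 3]
push(21) -> [41, 8, 16, 3, 21]
push(40) -> [41, 8, 16, 3, 21, 40]

Final stack: [41, 8, 16, 3, 21, 40]


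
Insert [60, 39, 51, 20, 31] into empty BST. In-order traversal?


Insert 60: root
Insert 39: L from 60
Insert 51: L from 60 -> R from 39
Insert 20: L from 60 -> L from 39
Insert 31: L from 60 -> L from 39 -> R from 20

In-order: [20, 31, 39, 51, 60]


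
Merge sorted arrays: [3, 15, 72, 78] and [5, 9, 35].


Take 3 from A
Take 5 from B
Take 9 from B
Take 15 from A
Take 35 from B

Merged: [3, 5, 9, 15, 35, 72, 78]


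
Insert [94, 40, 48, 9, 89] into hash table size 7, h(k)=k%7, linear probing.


Insert 94: h=3 -> slot 3
Insert 40: h=5 -> slot 5
Insert 48: h=6 -> slot 6
Insert 9: h=2 -> slot 2
Insert 89: h=5, 2 probes -> slot 0

Table: [89, None, 9, 94, None, 40, 48]


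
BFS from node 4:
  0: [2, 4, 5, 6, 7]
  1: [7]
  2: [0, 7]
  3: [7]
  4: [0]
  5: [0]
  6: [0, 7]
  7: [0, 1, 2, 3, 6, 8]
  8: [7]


Visit 4, enqueue [0]
Visit 0, enqueue [2, 5, 6, 7]
Visit 2, enqueue []
Visit 5, enqueue []
Visit 6, enqueue []
Visit 7, enqueue [1, 3, 8]
Visit 1, enqueue []
Visit 3, enqueue []
Visit 8, enqueue []

BFS order: [4, 0, 2, 5, 6, 7, 1, 3, 8]


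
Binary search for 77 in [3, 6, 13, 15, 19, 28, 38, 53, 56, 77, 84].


Step 1: lo=0, hi=10, mid=5, val=28
Step 2: lo=6, hi=10, mid=8, val=56
Step 3: lo=9, hi=10, mid=9, val=77

Found at index 9


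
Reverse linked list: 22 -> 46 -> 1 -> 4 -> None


Step 1: curr=22, set curr.next=prev(None) | reversed so far: 22
Step 2: curr=46, set curr.next=prev(22) | reversed so far: 46 -> 22
Step 3: curr=1, set curr.next=prev(46) | reversed so far: 1 -> 46 -> 22
Step 4: curr=4, set curr.next=prev(1) | reversed so far: 4 -> 1 -> 46 -> 22

4 -> 1 -> 46 -> 22 -> None


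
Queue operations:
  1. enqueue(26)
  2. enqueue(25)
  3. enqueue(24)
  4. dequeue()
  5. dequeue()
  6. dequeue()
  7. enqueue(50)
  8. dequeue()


enqueue(26) -> [26]
enqueue(25) -> [26, 25]
enqueue(24) -> [26, 25, 24]
dequeue()->26, [25, 24]
dequeue()->25, [24]
dequeue()->24, []
enqueue(50) -> [50]
dequeue()->50, []

Final queue: []


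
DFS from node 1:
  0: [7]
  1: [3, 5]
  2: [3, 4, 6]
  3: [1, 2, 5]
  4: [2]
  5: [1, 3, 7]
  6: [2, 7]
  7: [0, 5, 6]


Visit 1, push [5, 3]
Visit 3, push [5, 2]
Visit 2, push [6, 4]
Visit 4, push []
Visit 6, push [7]
Visit 7, push [5, 0]
Visit 0, push []
Visit 5, push []

DFS order: [1, 3, 2, 4, 6, 7, 0, 5]


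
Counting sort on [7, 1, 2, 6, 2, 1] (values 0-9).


Input: [7, 1, 2, 6, 2, 1]
Counts: [0, 2, 2, 0, 0, 0, 1, 1, 0, 0]

Sorted: [1, 1, 2, 2, 6, 7]


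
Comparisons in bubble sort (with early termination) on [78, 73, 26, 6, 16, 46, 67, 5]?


Algorithm: bubble sort (with early termination)
Input: [78, 73, 26, 6, 16, 46, 67, 5]
Sorted: [5, 6, 16, 26, 46, 67, 73, 78]

28


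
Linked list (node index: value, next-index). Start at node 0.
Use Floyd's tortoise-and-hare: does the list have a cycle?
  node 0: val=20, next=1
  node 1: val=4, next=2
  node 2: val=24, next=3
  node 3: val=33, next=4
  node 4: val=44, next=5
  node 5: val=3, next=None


Floyd's tortoise (slow, +1) and hare (fast, +2):
  init: slow=0, fast=0
  step 1: slow=1, fast=2
  step 2: slow=2, fast=4
  step 3: fast 4->5->None, no cycle

Cycle: no


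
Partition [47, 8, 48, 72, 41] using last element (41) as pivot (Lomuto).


Pivot: 41
  8 <= 41: swap -> [8, 47, 48, 72, 41]
Place pivot at 1: [8, 41, 48, 72, 47]

Partitioned: [8, 41, 48, 72, 47]


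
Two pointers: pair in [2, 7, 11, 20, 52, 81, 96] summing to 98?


lo=0(2)+hi=6(96)=98

Yes: 2+96=98


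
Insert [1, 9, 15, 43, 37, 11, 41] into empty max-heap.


Insert 1: [1]
Insert 9: [9, 1]
Insert 15: [15, 1, 9]
Insert 43: [43, 15, 9, 1]
Insert 37: [43, 37, 9, 1, 15]
Insert 11: [43, 37, 11, 1, 15, 9]
Insert 41: [43, 37, 41, 1, 15, 9, 11]

Final heap: [43, 37, 41, 1, 15, 9, 11]


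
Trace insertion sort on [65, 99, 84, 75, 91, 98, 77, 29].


Initial: [65, 99, 84, 75, 91, 98, 77, 29]
Insert 99: [65, 99, 84, 75, 91, 98, 77, 29]
Insert 84: [65, 84, 99, 75, 91, 98, 77, 29]
Insert 75: [65, 75, 84, 99, 91, 98, 77, 29]
Insert 91: [65, 75, 84, 91, 99, 98, 77, 29]
Insert 98: [65, 75, 84, 91, 98, 99, 77, 29]
Insert 77: [65, 75, 77, 84, 91, 98, 99, 29]
Insert 29: [29, 65, 75, 77, 84, 91, 98, 99]

Sorted: [29, 65, 75, 77, 84, 91, 98, 99]


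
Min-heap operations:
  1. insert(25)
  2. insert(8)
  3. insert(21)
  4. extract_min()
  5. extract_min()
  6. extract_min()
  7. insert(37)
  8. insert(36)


insert(25) -> [25]
insert(8) -> [8, 25]
insert(21) -> [8, 25, 21]
extract_min()->8, [21, 25]
extract_min()->21, [25]
extract_min()->25, []
insert(37) -> [37]
insert(36) -> [36, 37]

Final heap: [36, 37]


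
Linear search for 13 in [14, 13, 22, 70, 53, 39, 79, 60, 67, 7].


i=0: 14!=13
i=1: 13==13 found!

Found at 1, 2 comps


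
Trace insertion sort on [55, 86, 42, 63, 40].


Initial: [55, 86, 42, 63, 40]
Insert 86: [55, 86, 42, 63, 40]
Insert 42: [42, 55, 86, 63, 40]
Insert 63: [42, 55, 63, 86, 40]
Insert 40: [40, 42, 55, 63, 86]

Sorted: [40, 42, 55, 63, 86]


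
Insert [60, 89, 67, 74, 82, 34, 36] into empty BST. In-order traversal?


Insert 60: root
Insert 89: R from 60
Insert 67: R from 60 -> L from 89
Insert 74: R from 60 -> L from 89 -> R from 67
Insert 82: R from 60 -> L from 89 -> R from 67 -> R from 74
Insert 34: L from 60
Insert 36: L from 60 -> R from 34

In-order: [34, 36, 60, 67, 74, 82, 89]
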